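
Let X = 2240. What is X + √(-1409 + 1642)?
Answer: 2240 + √233 ≈ 2255.3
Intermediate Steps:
X + √(-1409 + 1642) = 2240 + √(-1409 + 1642) = 2240 + √233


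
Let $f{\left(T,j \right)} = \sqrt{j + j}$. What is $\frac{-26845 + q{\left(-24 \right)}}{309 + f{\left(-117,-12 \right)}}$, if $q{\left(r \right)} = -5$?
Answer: $- \frac{553110}{6367} + \frac{3580 i \sqrt{6}}{6367} \approx -86.871 + 1.3773 i$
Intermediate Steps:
$f{\left(T,j \right)} = \sqrt{2} \sqrt{j}$ ($f{\left(T,j \right)} = \sqrt{2 j} = \sqrt{2} \sqrt{j}$)
$\frac{-26845 + q{\left(-24 \right)}}{309 + f{\left(-117,-12 \right)}} = \frac{-26845 - 5}{309 + \sqrt{2} \sqrt{-12}} = - \frac{26850}{309 + \sqrt{2} \cdot 2 i \sqrt{3}} = - \frac{26850}{309 + 2 i \sqrt{6}}$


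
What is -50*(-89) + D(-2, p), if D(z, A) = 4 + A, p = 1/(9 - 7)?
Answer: 8909/2 ≈ 4454.5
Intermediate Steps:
p = 1/2 ≈ 0.50000
-50*(-89) + D(-2, p) = -50*(-89) + (4 + 1/2) = 4450 + 9/2 = 8909/2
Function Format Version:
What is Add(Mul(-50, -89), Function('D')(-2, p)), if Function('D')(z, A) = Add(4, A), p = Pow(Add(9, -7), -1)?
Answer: Rational(8909, 2) ≈ 4454.5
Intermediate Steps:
p = Rational(1, 2) (p = Pow(2, -1) = Rational(1, 2) ≈ 0.50000)
Add(Mul(-50, -89), Function('D')(-2, p)) = Add(Mul(-50, -89), Add(4, Rational(1, 2))) = Add(4450, Rational(9, 2)) = Rational(8909, 2)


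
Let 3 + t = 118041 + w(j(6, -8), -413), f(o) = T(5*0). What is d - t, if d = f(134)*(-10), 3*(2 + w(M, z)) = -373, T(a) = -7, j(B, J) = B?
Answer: -353525/3 ≈ -1.1784e+5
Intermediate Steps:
w(M, z) = -379/3 (w(M, z) = -2 + (⅓)*(-373) = -2 - 373/3 = -379/3)
f(o) = -7
t = 353735/3 (t = -3 + (118041 - 379/3) = -3 + 353744/3 = 353735/3 ≈ 1.1791e+5)
d = 70 (d = -7*(-10) = 70)
d - t = 70 - 1*353735/3 = 70 - 353735/3 = -353525/3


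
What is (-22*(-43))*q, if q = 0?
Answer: 0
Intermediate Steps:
(-22*(-43))*q = -22*(-43)*0 = 946*0 = 0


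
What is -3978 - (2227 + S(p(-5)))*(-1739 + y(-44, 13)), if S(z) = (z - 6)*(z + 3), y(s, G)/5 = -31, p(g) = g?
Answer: 4255628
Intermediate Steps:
y(s, G) = -155 (y(s, G) = 5*(-31) = -155)
S(z) = (-6 + z)*(3 + z)
-3978 - (2227 + S(p(-5)))*(-1739 + y(-44, 13)) = -3978 - (2227 + (-18 + (-5)**2 - 3*(-5)))*(-1739 - 155) = -3978 - (2227 + (-18 + 25 + 15))*(-1894) = -3978 - (2227 + 22)*(-1894) = -3978 - 2249*(-1894) = -3978 - 1*(-4259606) = -3978 + 4259606 = 4255628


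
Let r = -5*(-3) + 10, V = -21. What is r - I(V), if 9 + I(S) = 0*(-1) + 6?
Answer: 28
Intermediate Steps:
I(S) = -3 (I(S) = -9 + (0*(-1) + 6) = -9 + (0 + 6) = -9 + 6 = -3)
r = 25 (r = 15 + 10 = 25)
r - I(V) = 25 - 1*(-3) = 25 + 3 = 28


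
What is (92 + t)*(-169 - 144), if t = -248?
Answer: 48828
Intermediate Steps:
(92 + t)*(-169 - 144) = (92 - 248)*(-169 - 144) = -156*(-313) = 48828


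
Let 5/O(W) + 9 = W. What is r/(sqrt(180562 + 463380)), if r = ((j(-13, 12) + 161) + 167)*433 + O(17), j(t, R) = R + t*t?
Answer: 1763181*sqrt(643942)/5151536 ≈ 274.65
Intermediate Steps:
O(W) = 5/(-9 + W)
j(t, R) = R + t**2
r = 1763181/8 (r = (((12 + (-13)**2) + 161) + 167)*433 + 5/(-9 + 17) = (((12 + 169) + 161) + 167)*433 + 5/8 = ((181 + 161) + 167)*433 + 5*(1/8) = (342 + 167)*433 + 5/8 = 509*433 + 5/8 = 220397 + 5/8 = 1763181/8 ≈ 2.2040e+5)
r/(sqrt(180562 + 463380)) = 1763181/(8*(sqrt(180562 + 463380))) = 1763181/(8*(sqrt(643942))) = 1763181*(sqrt(643942)/643942)/8 = 1763181*sqrt(643942)/5151536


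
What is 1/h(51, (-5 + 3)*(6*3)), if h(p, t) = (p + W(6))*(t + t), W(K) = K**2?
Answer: -1/6264 ≈ -0.00015964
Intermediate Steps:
h(p, t) = 2*t*(36 + p) (h(p, t) = (p + 6**2)*(t + t) = (p + 36)*(2*t) = (36 + p)*(2*t) = 2*t*(36 + p))
1/h(51, (-5 + 3)*(6*3)) = 1/(2*((-5 + 3)*(6*3))*(36 + 51)) = 1/(2*(-2*18)*87) = 1/(2*(-36)*87) = 1/(-6264) = -1/6264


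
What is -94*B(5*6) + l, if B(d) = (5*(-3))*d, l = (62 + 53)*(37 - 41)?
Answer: 41840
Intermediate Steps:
l = -460 (l = 115*(-4) = -460)
B(d) = -15*d
-94*B(5*6) + l = -(-1410)*5*6 - 460 = -(-1410)*30 - 460 = -94*(-450) - 460 = 42300 - 460 = 41840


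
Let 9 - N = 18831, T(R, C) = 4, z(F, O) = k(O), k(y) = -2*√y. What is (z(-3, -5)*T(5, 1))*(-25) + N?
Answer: -18822 + 200*I*√5 ≈ -18822.0 + 447.21*I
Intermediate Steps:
z(F, O) = -2*√O
N = -18822 (N = 9 - 1*18831 = 9 - 18831 = -18822)
(z(-3, -5)*T(5, 1))*(-25) + N = (-2*I*√5*4)*(-25) - 18822 = -8*I*√5*(-25) - 18822 = 200*I*√5 - 18822 = -18822 + 200*I*√5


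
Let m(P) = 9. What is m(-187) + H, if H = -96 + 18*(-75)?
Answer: -1437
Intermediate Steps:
H = -1446 (H = -96 - 1350 = -1446)
m(-187) + H = 9 - 1446 = -1437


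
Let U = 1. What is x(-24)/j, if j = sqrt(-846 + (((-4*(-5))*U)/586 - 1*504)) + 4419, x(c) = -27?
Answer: -34958709/5721970913 + 54*I*sqrt(28973305)/5721970913 ≈ -0.0061096 + 5.0798e-5*I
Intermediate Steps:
j = 4419 + 2*I*sqrt(28973305)/293 (j = sqrt(-846 + ((-4*(-5)*1)/586 - 1*504)) + 4419 = sqrt(-846 + ((20*1)*(1/586) - 504)) + 4419 = sqrt(-846 + (20*(1/586) - 504)) + 4419 = sqrt(-846 + (10/293 - 504)) + 4419 = sqrt(-846 - 147662/293) + 4419 = sqrt(-395540/293) + 4419 = 2*I*sqrt(28973305)/293 + 4419 = 4419 + 2*I*sqrt(28973305)/293 ≈ 4419.0 + 36.742*I)
x(-24)/j = -27/(4419 + 2*I*sqrt(28973305)/293)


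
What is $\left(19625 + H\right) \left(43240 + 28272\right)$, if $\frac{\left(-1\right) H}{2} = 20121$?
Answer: $-1474362904$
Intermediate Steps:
$H = -40242$ ($H = \left(-2\right) 20121 = -40242$)
$\left(19625 + H\right) \left(43240 + 28272\right) = \left(19625 - 40242\right) \left(43240 + 28272\right) = \left(-20617\right) 71512 = -1474362904$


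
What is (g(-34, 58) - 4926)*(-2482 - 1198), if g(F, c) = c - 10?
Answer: 17951040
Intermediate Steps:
g(F, c) = -10 + c
(g(-34, 58) - 4926)*(-2482 - 1198) = ((-10 + 58) - 4926)*(-2482 - 1198) = (48 - 4926)*(-3680) = -4878*(-3680) = 17951040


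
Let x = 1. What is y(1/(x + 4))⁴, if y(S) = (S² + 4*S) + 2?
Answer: 25411681/390625 ≈ 65.054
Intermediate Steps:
y(S) = 2 + S² + 4*S
y(1/(x + 4))⁴ = (2 + (1/(1 + 4))² + 4/(1 + 4))⁴ = (2 + (1/5)² + 4/5)⁴ = (2 + (⅕)² + 4*(⅕))⁴ = (2 + 1/25 + ⅘)⁴ = (71/25)⁴ = 25411681/390625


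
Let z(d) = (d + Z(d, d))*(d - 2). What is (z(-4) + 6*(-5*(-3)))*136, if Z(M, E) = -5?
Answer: 19584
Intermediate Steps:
z(d) = (-5 + d)*(-2 + d) (z(d) = (d - 5)*(d - 2) = (-5 + d)*(-2 + d))
(z(-4) + 6*(-5*(-3)))*136 = ((10 + (-4)**2 - 7*(-4)) + 6*(-5*(-3)))*136 = ((10 + 16 + 28) + 6*15)*136 = (54 + 90)*136 = 144*136 = 19584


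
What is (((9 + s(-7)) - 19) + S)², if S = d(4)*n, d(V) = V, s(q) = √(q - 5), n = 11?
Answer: 1144 + 136*I*√3 ≈ 1144.0 + 235.56*I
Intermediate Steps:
s(q) = √(-5 + q)
S = 44 (S = 4*11 = 44)
(((9 + s(-7)) - 19) + S)² = (((9 + √(-5 - 7)) - 19) + 44)² = (((9 + √(-12)) - 19) + 44)² = (((9 + 2*I*√3) - 19) + 44)² = ((-10 + 2*I*√3) + 44)² = (34 + 2*I*√3)²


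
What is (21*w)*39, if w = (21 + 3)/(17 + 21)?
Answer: 9828/19 ≈ 517.26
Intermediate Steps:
w = 12/19 (w = 24/38 = 24*(1/38) = 12/19 ≈ 0.63158)
(21*w)*39 = (21*(12/19))*39 = (252/19)*39 = 9828/19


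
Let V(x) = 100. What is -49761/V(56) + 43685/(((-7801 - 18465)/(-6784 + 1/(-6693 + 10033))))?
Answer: 4730923004433/438642200 ≈ 10785.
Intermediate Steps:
-49761/V(56) + 43685/(((-7801 - 18465)/(-6784 + 1/(-6693 + 10033)))) = -49761/100 + 43685/(((-7801 - 18465)/(-6784 + 1/(-6693 + 10033)))) = -49761*1/100 + 43685/((-26266/(-6784 + 1/3340))) = -49761/100 + 43685/((-26266/(-6784 + 1/3340))) = -49761/100 + 43685/((-26266/(-22658559/3340))) = -49761/100 + 43685/((-26266*(-3340/22658559))) = -49761/100 + 43685/(87728440/22658559) = -49761/100 + 43685*(22658559/87728440) = -49761/100 + 197967829983/17545688 = 4730923004433/438642200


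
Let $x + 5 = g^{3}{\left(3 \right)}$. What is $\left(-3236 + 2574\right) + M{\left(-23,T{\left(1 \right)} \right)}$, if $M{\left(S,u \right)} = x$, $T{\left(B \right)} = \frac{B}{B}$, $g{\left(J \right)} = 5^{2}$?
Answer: $14958$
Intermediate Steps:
$g{\left(J \right)} = 25$
$x = 15620$ ($x = -5 + 25^{3} = -5 + 15625 = 15620$)
$T{\left(B \right)} = 1$
$M{\left(S,u \right)} = 15620$
$\left(-3236 + 2574\right) + M{\left(-23,T{\left(1 \right)} \right)} = \left(-3236 + 2574\right) + 15620 = -662 + 15620 = 14958$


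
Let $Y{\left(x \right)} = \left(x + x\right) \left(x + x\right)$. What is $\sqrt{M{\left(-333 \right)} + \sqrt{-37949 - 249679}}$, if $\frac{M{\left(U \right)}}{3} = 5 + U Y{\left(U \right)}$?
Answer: $\sqrt{-443112429 + 2 i \sqrt{71907}} \approx 0.01 + 21050.0 i$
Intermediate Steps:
$Y{\left(x \right)} = 4 x^{2}$ ($Y{\left(x \right)} = 2 x 2 x = 4 x^{2}$)
$M{\left(U \right)} = 15 + 12 U^{3}$ ($M{\left(U \right)} = 3 \left(5 + U 4 U^{2}\right) = 3 \left(5 + 4 U^{3}\right) = 15 + 12 U^{3}$)
$\sqrt{M{\left(-333 \right)} + \sqrt{-37949 - 249679}} = \sqrt{\left(15 + 12 \left(-333\right)^{3}\right) + \sqrt{-37949 - 249679}} = \sqrt{\left(15 + 12 \left(-36926037\right)\right) + \sqrt{-287628}} = \sqrt{\left(15 - 443112444\right) + 2 i \sqrt{71907}} = \sqrt{-443112429 + 2 i \sqrt{71907}}$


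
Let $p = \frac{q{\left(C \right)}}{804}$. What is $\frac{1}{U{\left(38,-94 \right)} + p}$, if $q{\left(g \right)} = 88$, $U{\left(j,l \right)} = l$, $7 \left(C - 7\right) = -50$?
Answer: $- \frac{201}{18872} \approx -0.010651$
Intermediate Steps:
$C = - \frac{1}{7}$ ($C = 7 + \frac{1}{7} \left(-50\right) = 7 - \frac{50}{7} = - \frac{1}{7} \approx -0.14286$)
$p = \frac{22}{201}$ ($p = \frac{88}{804} = 88 \cdot \frac{1}{804} = \frac{22}{201} \approx 0.10945$)
$\frac{1}{U{\left(38,-94 \right)} + p} = \frac{1}{-94 + \frac{22}{201}} = \frac{1}{- \frac{18872}{201}} = - \frac{201}{18872}$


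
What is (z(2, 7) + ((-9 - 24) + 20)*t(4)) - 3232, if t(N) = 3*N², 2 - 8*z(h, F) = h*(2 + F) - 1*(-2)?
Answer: -15433/4 ≈ -3858.3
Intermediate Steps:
z(h, F) = -h*(2 + F)/8 (z(h, F) = ¼ - (h*(2 + F) - 1*(-2))/8 = ¼ - (h*(2 + F) + 2)/8 = ¼ - (2 + h*(2 + F))/8 = ¼ + (-¼ - h*(2 + F)/8) = -h*(2 + F)/8)
(z(2, 7) + ((-9 - 24) + 20)*t(4)) - 3232 = (-⅛*2*(2 + 7) + ((-9 - 24) + 20)*(3*4²)) - 3232 = (-⅛*2*9 + (-33 + 20)*(3*16)) - 3232 = (-9/4 - 13*48) - 3232 = (-9/4 - 624) - 3232 = -2505/4 - 3232 = -15433/4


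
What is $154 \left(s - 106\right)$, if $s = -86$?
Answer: $-29568$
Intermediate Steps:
$154 \left(s - 106\right) = 154 \left(-86 - 106\right) = 154 \left(-192\right) = -29568$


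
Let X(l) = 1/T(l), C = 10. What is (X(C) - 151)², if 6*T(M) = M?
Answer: 565504/25 ≈ 22620.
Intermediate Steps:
T(M) = M/6
X(l) = 6/l (X(l) = 1/(l/6) = 6/l)
(X(C) - 151)² = (6/10 - 151)² = (6*(⅒) - 151)² = (⅗ - 151)² = (-752/5)² = 565504/25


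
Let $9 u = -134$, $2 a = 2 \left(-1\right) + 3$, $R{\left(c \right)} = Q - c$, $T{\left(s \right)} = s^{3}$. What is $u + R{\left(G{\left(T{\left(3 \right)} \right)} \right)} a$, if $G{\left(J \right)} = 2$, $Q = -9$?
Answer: $- \frac{367}{18} \approx -20.389$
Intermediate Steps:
$R{\left(c \right)} = -9 - c$
$a = \frac{1}{2}$ ($a = \frac{2 \left(-1\right) + 3}{2} = \frac{-2 + 3}{2} = \frac{1}{2} \cdot 1 = \frac{1}{2} \approx 0.5$)
$u = - \frac{134}{9}$ ($u = \frac{1}{9} \left(-134\right) = - \frac{134}{9} \approx -14.889$)
$u + R{\left(G{\left(T{\left(3 \right)} \right)} \right)} a = - \frac{134}{9} + \left(-9 - 2\right) \frac{1}{2} = - \frac{134}{9} - \frac{11}{2} = - \frac{367}{18}$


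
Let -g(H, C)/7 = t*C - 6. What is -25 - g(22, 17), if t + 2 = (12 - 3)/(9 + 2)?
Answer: -2284/11 ≈ -207.64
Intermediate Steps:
t = -13/11 (t = -2 + (12 - 3)/(9 + 2) = -2 + 9/11 = -13/11 ≈ -1.1818)
g(H, C) = 42 + 91*C/11 (g(H, C) = -7*(-13*C/11 - 6) = -7*(-6 - 13*C/11) = 42 + 91*C/11)
-25 - g(22, 17) = -25 - (42 + (91/11)*17) = -25 - (42 + 1547/11) = -25 - 1*2009/11 = -25 - 2009/11 = -2284/11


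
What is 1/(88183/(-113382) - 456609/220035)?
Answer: -8316002790/23724862681 ≈ -0.35052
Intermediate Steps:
1/(88183/(-113382) - 456609/220035) = 1/(88183*(-1/113382) - 456609*1/220035) = 1/(-88183/113382 - 152203/73345) = 1/(-23724862681/8316002790) = -8316002790/23724862681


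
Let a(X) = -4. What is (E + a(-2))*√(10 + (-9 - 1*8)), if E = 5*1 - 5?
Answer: -4*I*√7 ≈ -10.583*I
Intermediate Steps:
E = 0 (E = 5 - 5 = 0)
(E + a(-2))*√(10 + (-9 - 1*8)) = (0 - 4)*√(10 + (-9 - 1*8)) = -4*√(10 + (-9 - 8)) = -4*√(10 - 17) = -4*I*√7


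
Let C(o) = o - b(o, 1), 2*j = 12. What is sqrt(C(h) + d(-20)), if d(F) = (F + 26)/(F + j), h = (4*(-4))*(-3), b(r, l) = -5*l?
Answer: 4*sqrt(161)/7 ≈ 7.2506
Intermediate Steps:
j = 6 (j = (1/2)*12 = 6)
h = 48 (h = -16*(-3) = 48)
C(o) = 5 + o (C(o) = o - (-5) = o - 1*(-5) = o + 5 = 5 + o)
d(F) = (26 + F)/(6 + F) (d(F) = (F + 26)/(F + 6) = (26 + F)/(6 + F))
sqrt(C(h) + d(-20)) = sqrt((5 + 48) + (26 - 20)/(6 - 20)) = sqrt(53 + 6/(-14)) = sqrt(53 - 1/14*6) = sqrt(53 - 3/7) = sqrt(368/7) = 4*sqrt(161)/7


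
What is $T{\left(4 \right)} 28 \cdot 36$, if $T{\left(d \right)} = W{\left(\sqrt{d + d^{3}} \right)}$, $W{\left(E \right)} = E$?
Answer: $2016 \sqrt{17} \approx 8312.2$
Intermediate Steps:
$T{\left(d \right)} = \sqrt{d + d^{3}}$
$T{\left(4 \right)} 28 \cdot 36 = \sqrt{4 + 4^{3}} \cdot 28 \cdot 36 = \sqrt{4 + 64} \cdot 28 \cdot 36 = \sqrt{68} \cdot 28 \cdot 36 = 2 \sqrt{17} \cdot 28 \cdot 36 = 56 \sqrt{17} \cdot 36 = 2016 \sqrt{17}$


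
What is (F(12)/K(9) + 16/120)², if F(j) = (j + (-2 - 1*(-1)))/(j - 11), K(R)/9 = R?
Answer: 11881/164025 ≈ 0.072434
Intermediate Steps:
K(R) = 9*R
F(j) = (-1 + j)/(-11 + j) (F(j) = (j + (-2 + 1))/(-11 + j) = (j - 1)/(-11 + j) = (-1 + j)/(-11 + j))
(F(12)/K(9) + 16/120)² = (((-1 + 12)/(-11 + 12))/((9*9)) + 16/120)² = ((11/1)/81 + 16*(1/120))² = ((1*11)*(1/81) + 2/15)² = (11*(1/81) + 2/15)² = (11/81 + 2/15)² = (109/405)² = 11881/164025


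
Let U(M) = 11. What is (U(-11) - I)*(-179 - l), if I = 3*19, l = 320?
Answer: 22954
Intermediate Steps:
I = 57
(U(-11) - I)*(-179 - l) = (11 - 1*57)*(-179 - 1*320) = (11 - 57)*(-179 - 320) = -46*(-499) = 22954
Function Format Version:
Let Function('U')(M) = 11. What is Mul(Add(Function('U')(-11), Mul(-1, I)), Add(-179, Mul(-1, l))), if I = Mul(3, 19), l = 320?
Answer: 22954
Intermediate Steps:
I = 57
Mul(Add(Function('U')(-11), Mul(-1, I)), Add(-179, Mul(-1, l))) = Mul(Add(11, Mul(-1, 57)), Add(-179, Mul(-1, 320))) = Mul(Add(11, -57), Add(-179, -320)) = Mul(-46, -499) = 22954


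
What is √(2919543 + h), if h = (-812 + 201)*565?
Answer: 2*√643582 ≈ 1604.5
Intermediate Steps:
h = -345215 (h = -611*565 = -345215)
√(2919543 + h) = √(2919543 - 345215) = √2574328 = 2*√643582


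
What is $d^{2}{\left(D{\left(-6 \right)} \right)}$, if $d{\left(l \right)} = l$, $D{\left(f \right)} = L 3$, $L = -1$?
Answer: $9$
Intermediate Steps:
$D{\left(f \right)} = -3$ ($D{\left(f \right)} = \left(-1\right) 3 = -3$)
$d^{2}{\left(D{\left(-6 \right)} \right)} = \left(-3\right)^{2} = 9$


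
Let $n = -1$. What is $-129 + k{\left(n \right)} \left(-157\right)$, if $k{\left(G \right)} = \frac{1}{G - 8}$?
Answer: $- \frac{1004}{9} \approx -111.56$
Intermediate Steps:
$k{\left(G \right)} = \frac{1}{-8 + G}$
$-129 + k{\left(n \right)} \left(-157\right) = -129 + \frac{1}{-8 - 1} \left(-157\right) = -129 + \frac{1}{-9} \left(-157\right) = -129 - - \frac{157}{9} = -129 + \frac{157}{9} = - \frac{1004}{9}$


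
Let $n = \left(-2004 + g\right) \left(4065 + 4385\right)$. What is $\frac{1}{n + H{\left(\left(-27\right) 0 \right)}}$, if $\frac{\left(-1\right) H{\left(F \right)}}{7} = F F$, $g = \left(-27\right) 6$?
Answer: $- \frac{1}{18302700} \approx -5.4637 \cdot 10^{-8}$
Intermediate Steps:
$g = -162$
$H{\left(F \right)} = - 7 F^{2}$ ($H{\left(F \right)} = - 7 F F = - 7 F^{2}$)
$n = -18302700$ ($n = \left(-2004 - 162\right) \left(4065 + 4385\right) = \left(-2166\right) 8450 = -18302700$)
$\frac{1}{n + H{\left(\left(-27\right) 0 \right)}} = \frac{1}{-18302700 - 7 \left(\left(-27\right) 0\right)^{2}} = \frac{1}{-18302700 - 7 \cdot 0^{2}} = \frac{1}{-18302700 - 0} = \frac{1}{-18302700 + 0} = \frac{1}{-18302700} = - \frac{1}{18302700}$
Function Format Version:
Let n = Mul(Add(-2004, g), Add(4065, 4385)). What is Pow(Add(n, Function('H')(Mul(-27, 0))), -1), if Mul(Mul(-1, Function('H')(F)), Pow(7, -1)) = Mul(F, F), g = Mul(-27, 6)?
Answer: Rational(-1, 18302700) ≈ -5.4637e-8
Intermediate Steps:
g = -162
Function('H')(F) = Mul(-7, Pow(F, 2)) (Function('H')(F) = Mul(-7, Mul(F, F)) = Mul(-7, Pow(F, 2)))
n = -18302700 (n = Mul(Add(-2004, -162), Add(4065, 4385)) = Mul(-2166, 8450) = -18302700)
Pow(Add(n, Function('H')(Mul(-27, 0))), -1) = Pow(Add(-18302700, Mul(-7, Pow(Mul(-27, 0), 2))), -1) = Pow(Add(-18302700, Mul(-7, Pow(0, 2))), -1) = Pow(Add(-18302700, Mul(-7, 0)), -1) = Pow(Add(-18302700, 0), -1) = Pow(-18302700, -1) = Rational(-1, 18302700)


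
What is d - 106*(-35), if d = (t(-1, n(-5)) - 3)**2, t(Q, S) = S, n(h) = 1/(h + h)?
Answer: 371961/100 ≈ 3719.6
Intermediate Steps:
n(h) = 1/(2*h)
d = 961/100 (d = ((1/2)/(-5) - 3)**2 = ((1/2)*(-1/5) - 3)**2 = (-1/10 - 3)**2 = (-31/10)**2 = 961/100 ≈ 9.6100)
d - 106*(-35) = 961/100 - 106*(-35) = 961/100 + 3710 = 371961/100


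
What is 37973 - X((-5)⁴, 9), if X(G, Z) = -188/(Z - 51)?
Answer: 797339/21 ≈ 37969.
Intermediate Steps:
X(G, Z) = -188/(-51 + Z)
37973 - X((-5)⁴, 9) = 37973 - (-188)/(-51 + 9) = 37973 - (-188)/(-42) = 37973 - (-188)*(-1)/42 = 37973 - 1*94/21 = 37973 - 94/21 = 797339/21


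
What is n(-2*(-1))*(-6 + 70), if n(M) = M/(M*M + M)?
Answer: 64/3 ≈ 21.333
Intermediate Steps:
n(M) = M/(M + M²) (n(M) = M/(M² + M) = M/(M + M²))
n(-2*(-1))*(-6 + 70) = (-6 + 70)/(1 - 2*(-1)) = 64/(1 + 2) = 64/3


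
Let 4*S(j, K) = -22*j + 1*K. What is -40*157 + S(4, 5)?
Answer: -25203/4 ≈ -6300.8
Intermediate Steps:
S(j, K) = -11*j/2 + K/4 (S(j, K) = (-22*j + 1*K)/4 = (-22*j + K)/4 = (K - 22*j)/4 = -11*j/2 + K/4)
-40*157 + S(4, 5) = -40*157 + (-11/2*4 + (¼)*5) = -6280 + (-22 + 5/4) = -6280 - 83/4 = -25203/4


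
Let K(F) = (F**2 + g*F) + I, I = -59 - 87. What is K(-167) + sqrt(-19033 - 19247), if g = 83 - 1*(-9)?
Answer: 12379 + 2*I*sqrt(9570) ≈ 12379.0 + 195.65*I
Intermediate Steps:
I = -146
g = 92 (g = 83 + 9 = 92)
K(F) = -146 + F**2 + 92*F (K(F) = (F**2 + 92*F) - 146 = -146 + F**2 + 92*F)
K(-167) + sqrt(-19033 - 19247) = (-146 + (-167)**2 + 92*(-167)) + sqrt(-19033 - 19247) = (-146 + 27889 - 15364) + sqrt(-38280) = 12379 + 2*I*sqrt(9570)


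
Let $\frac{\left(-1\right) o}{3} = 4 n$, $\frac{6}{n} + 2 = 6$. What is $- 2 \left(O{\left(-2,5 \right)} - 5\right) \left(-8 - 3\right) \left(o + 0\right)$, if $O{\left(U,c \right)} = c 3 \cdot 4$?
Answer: $-21780$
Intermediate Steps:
$n = \frac{3}{2}$ ($n = \frac{6}{-2 + 6} = \frac{6}{4} = 6 \cdot \frac{1}{4} = \frac{3}{2} \approx 1.5$)
$O{\left(U,c \right)} = 12 c$ ($O{\left(U,c \right)} = 3 c 4 = 12 c$)
$o = -18$ ($o = - 3 \cdot 4 \cdot \frac{3}{2} = \left(-3\right) 6 = -18$)
$- 2 \left(O{\left(-2,5 \right)} - 5\right) \left(-8 - 3\right) \left(o + 0\right) = - 2 \left(12 \cdot 5 - 5\right) \left(-8 - 3\right) \left(-18 + 0\right) = - 2 \left(60 - 5\right) \left(\left(-11\right) \left(-18\right)\right) = \left(-2\right) 55 \cdot 198 = \left(-110\right) 198 = -21780$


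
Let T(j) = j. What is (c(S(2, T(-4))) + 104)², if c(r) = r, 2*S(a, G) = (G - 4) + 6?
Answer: 10609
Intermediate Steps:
S(a, G) = 1 + G/2 (S(a, G) = ((G - 4) + 6)/2 = ((-4 + G) + 6)/2 = (2 + G)/2 = 1 + G/2)
(c(S(2, T(-4))) + 104)² = ((1 + (½)*(-4)) + 104)² = ((1 - 2) + 104)² = (-1 + 104)² = 103² = 10609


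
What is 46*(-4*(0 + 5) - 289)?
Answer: -14214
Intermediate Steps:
46*(-4*(0 + 5) - 289) = 46*(-4*5 - 289) = 46*(-20 - 289) = 46*(-309) = -14214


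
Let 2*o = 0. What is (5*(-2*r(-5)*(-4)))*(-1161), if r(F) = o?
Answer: 0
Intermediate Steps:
o = 0 (o = (½)*0 = 0)
r(F) = 0
(5*(-2*r(-5)*(-4)))*(-1161) = (5*(-2*0*(-4)))*(-1161) = (5*(0*(-4)))*(-1161) = (5*0)*(-1161) = 0*(-1161) = 0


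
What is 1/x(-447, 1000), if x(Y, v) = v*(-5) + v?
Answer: -1/4000 ≈ -0.00025000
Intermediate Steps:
x(Y, v) = -4*v (x(Y, v) = -5*v + v = -4*v)
1/x(-447, 1000) = 1/(-4*1000) = 1/(-4000) = -1/4000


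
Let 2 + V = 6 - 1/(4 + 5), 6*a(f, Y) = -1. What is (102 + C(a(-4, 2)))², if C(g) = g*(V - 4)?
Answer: 30349081/2916 ≈ 10408.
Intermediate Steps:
a(f, Y) = -⅙ (a(f, Y) = (⅙)*(-1) = -⅙)
V = 35/9 (V = -2 + (6 - 1/(4 + 5)) = -2 + (6 - 1/9) = -2 + (6 - 1*⅑) = -2 + (6 - ⅑) = -2 + 53/9 = 35/9 ≈ 3.8889)
C(g) = -g/9 (C(g) = g*(35/9 - 4) = g*(-⅑) = -g/9)
(102 + C(a(-4, 2)))² = (102 - ⅑*(-⅙))² = (102 + 1/54)² = (5509/54)² = 30349081/2916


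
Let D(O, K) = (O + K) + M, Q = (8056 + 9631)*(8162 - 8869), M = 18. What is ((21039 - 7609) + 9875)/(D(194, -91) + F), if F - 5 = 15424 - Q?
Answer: 23305/12520259 ≈ 0.0018614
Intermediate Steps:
Q = -12504709 (Q = 17687*(-707) = -12504709)
D(O, K) = 18 + K + O (D(O, K) = (O + K) + 18 = (K + O) + 18 = 18 + K + O)
F = 12520138 (F = 5 + (15424 - 1*(-12504709)) = 5 + (15424 + 12504709) = 5 + 12520133 = 12520138)
((21039 - 7609) + 9875)/(D(194, -91) + F) = ((21039 - 7609) + 9875)/((18 - 91 + 194) + 12520138) = (13430 + 9875)/(121 + 12520138) = 23305/12520259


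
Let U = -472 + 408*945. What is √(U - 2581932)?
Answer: 2*I*√549211 ≈ 1482.2*I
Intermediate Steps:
U = 385088 (U = -472 + 385560 = 385088)
√(U - 2581932) = √(385088 - 2581932) = √(-2196844) = 2*I*√549211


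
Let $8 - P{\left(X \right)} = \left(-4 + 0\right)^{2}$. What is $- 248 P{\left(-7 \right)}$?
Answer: $1984$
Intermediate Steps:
$P{\left(X \right)} = -8$ ($P{\left(X \right)} = 8 - \left(-4 + 0\right)^{2} = 8 - \left(-4\right)^{2} = 8 - 16 = -8$)
$- 248 P{\left(-7 \right)} = \left(-248\right) \left(-8\right) = 1984$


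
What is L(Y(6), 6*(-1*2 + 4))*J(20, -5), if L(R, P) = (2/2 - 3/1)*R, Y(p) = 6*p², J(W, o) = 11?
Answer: -4752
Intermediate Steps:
L(R, P) = -2*R (L(R, P) = (2*(½) - 3*1)*R = (1 - 3)*R = -2*R)
L(Y(6), 6*(-1*2 + 4))*J(20, -5) = -12*6²*11 = -12*36*11 = -2*216*11 = -432*11 = -4752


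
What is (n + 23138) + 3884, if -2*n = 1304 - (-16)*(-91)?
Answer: 27098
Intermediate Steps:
n = 76 (n = -(1304 - (-16)*(-91))/2 = -(1304 - 1*1456)/2 = -(1304 - 1456)/2 = -½*(-152) = 76)
(n + 23138) + 3884 = (76 + 23138) + 3884 = 23214 + 3884 = 27098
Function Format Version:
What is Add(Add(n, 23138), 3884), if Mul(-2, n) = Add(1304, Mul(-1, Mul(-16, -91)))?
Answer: 27098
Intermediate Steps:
n = 76 (n = Mul(Rational(-1, 2), Add(1304, Mul(-1, Mul(-16, -91)))) = Mul(Rational(-1, 2), Add(1304, Mul(-1, 1456))) = Mul(Rational(-1, 2), Add(1304, -1456)) = Mul(Rational(-1, 2), -152) = 76)
Add(Add(n, 23138), 3884) = Add(Add(76, 23138), 3884) = Add(23214, 3884) = 27098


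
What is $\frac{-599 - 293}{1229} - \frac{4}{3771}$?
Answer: $- \frac{3368648}{4634559} \approx -0.72685$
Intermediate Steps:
$\frac{-599 - 293}{1229} - \frac{4}{3771} = \left(-599 - 293\right) \frac{1}{1229} - \frac{4}{3771} = \left(-892\right) \frac{1}{1229} - \frac{4}{3771} = - \frac{892}{1229} - \frac{4}{3771} = - \frac{3368648}{4634559}$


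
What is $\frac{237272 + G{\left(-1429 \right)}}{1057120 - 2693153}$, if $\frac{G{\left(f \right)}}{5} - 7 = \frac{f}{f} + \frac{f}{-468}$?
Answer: $- \frac{15867023}{109380492} \approx -0.14506$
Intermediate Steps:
$G{\left(f \right)} = 40 - \frac{5 f}{468}$ ($G{\left(f \right)} = 35 + 5 \left(\frac{f}{f} + \frac{f}{-468}\right) = 35 + 5 \left(1 + f \left(- \frac{1}{468}\right)\right) = 35 + 5 \left(1 - \frac{f}{468}\right) = 35 - \left(-5 + \frac{5 f}{468}\right) = 40 - \frac{5 f}{468}$)
$\frac{237272 + G{\left(-1429 \right)}}{1057120 - 2693153} = \frac{237272 + \left(40 - - \frac{7145}{468}\right)}{1057120 - 2693153} = \frac{237272 + \left(40 + \frac{7145}{468}\right)}{-1636033} = \left(237272 + \frac{25865}{468}\right) \left(- \frac{1}{1636033}\right) = \frac{111069161}{468} \left(- \frac{1}{1636033}\right) = - \frac{15867023}{109380492}$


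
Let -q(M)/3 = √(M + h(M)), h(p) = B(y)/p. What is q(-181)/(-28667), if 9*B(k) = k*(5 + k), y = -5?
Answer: 3*I*√181/28667 ≈ 0.0014079*I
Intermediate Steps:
B(k) = k*(5 + k)/9 (B(k) = (k*(5 + k))/9 = k*(5 + k)/9)
h(p) = 0 (h(p) = ((⅑)*(-5)*(5 - 5))/p = ((⅑)*(-5)*0)/p = 0/p = 0)
q(M) = -3*√M (q(M) = -3*√(M + 0) = -3*√M)
q(-181)/(-28667) = -3*I*√181/(-28667) = -3*I*√181*(-1/28667) = 3*I*√181/28667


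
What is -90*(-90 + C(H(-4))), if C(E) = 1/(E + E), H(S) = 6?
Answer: 16185/2 ≈ 8092.5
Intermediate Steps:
C(E) = 1/(2*E)
-90*(-90 + C(H(-4))) = -90*(-90 + (1/2)/6) = -90*(-90 + (1/2)*(1/6)) = -90*(-90 + 1/12) = -90*(-1079/12) = 16185/2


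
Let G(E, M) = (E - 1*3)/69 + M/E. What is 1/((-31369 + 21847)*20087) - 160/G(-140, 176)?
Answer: 73906115161559/1537989316974 ≈ 48.054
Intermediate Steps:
G(E, M) = -1/23 + E/69 + M/E (G(E, M) = (E - 3)*(1/69) + M/E = (-3 + E)*(1/69) + M/E = (-1/23 + E/69) + M/E = -1/23 + E/69 + M/E)
1/((-31369 + 21847)*20087) - 160/G(-140, 176) = 1/((-31369 + 21847)*20087) - 160*(-140/(176 + (1/69)*(-140)*(-3 - 140))) = (1/20087)/(-9522) - 160*(-140/(176 + (1/69)*(-140)*(-143))) = -1/9522*1/20087 - 160*(-140/(176 + 20020/69)) = -1/191268414 - 160/((-1/140*32164/69)) = -1/191268414 - 160/(-8041/2415) = -1/191268414 - 160*(-2415/8041) = -1/191268414 + 386400/8041 = 73906115161559/1537989316974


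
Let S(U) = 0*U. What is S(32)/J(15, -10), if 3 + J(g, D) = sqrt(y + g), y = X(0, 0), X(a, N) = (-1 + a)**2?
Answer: 0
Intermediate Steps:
S(U) = 0
y = 1 (y = (-1 + 0)**2 = (-1)**2 = 1)
J(g, D) = -3 + sqrt(1 + g)
S(32)/J(15, -10) = 0/(-3 + sqrt(1 + 15)) = 0/(-3 + sqrt(16)) = 0/(-3 + 4) = 0/1 = 0*1 = 0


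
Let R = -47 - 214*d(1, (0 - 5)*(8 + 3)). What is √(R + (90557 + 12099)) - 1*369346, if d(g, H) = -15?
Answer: -369346 + √105819 ≈ -3.6902e+5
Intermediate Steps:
R = 3163 (R = -47 - 214*(-15) = -47 + 3210 = 3163)
√(R + (90557 + 12099)) - 1*369346 = √(3163 + (90557 + 12099)) - 1*369346 = √(3163 + 102656) - 369346 = √105819 - 369346 = -369346 + √105819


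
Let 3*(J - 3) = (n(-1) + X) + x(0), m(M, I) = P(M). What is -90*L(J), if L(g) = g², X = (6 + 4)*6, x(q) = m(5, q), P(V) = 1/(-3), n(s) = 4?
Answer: -475240/9 ≈ -52804.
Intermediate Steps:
P(V) = -⅓
m(M, I) = -⅓
x(q) = -⅓
X = 60 (X = 10*6 = 60)
J = 218/9 (J = 3 + ((4 + 60) - ⅓)/3 = 3 + (64 - ⅓)/3 = 3 + (⅓)*(191/3) = 3 + 191/9 = 218/9 ≈ 24.222)
-90*L(J) = -90*(218/9)² = -90*47524/81 = -475240/9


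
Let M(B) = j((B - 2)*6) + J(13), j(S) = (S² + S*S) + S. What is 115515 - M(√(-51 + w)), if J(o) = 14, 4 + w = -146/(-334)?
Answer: 19898639/167 + 564*I*√380426/167 ≈ 1.1915e+5 + 2083.0*I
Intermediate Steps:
w = -595/167 (w = -4 - 146/(-334) = -4 - 146*(-1/334) = -4 + 73/167 = -595/167 ≈ -3.5629)
j(S) = S + 2*S² (j(S) = (S² + S²) + S = 2*S² + S = S + 2*S²)
M(B) = 14 + (-23 + 12*B)*(-12 + 6*B) (M(B) = ((B - 2)*6)*(1 + 2*((B - 2)*6)) + 14 = ((-2 + B)*6)*(1 + 2*((-2 + B)*6)) + 14 = (-12 + 6*B)*(1 + 2*(-12 + 6*B)) + 14 = (-12 + 6*B)*(1 + (-24 + 12*B)) + 14 = (-12 + 6*B)*(-23 + 12*B) + 14 = (-23 + 12*B)*(-12 + 6*B) + 14 = 14 + (-23 + 12*B)*(-12 + 6*B))
115515 - M(√(-51 + w)) = 115515 - (290 - 282*√(-51 - 595/167) + 72*(√(-51 - 595/167))²) = 115515 - (290 - 564*I*√380426/167 + 72*(√(-9112/167))²) = 115515 - (290 - 564*I*√380426/167 + 72*(2*I*√380426/167)²) = 115515 - (290 - 564*I*√380426/167 + 72*(-9112/167)) = 115515 - (290 - 564*I*√380426/167 - 656064/167) = 115515 - (-607634/167 - 564*I*√380426/167) = 115515 + (607634/167 + 564*I*√380426/167) = 19898639/167 + 564*I*√380426/167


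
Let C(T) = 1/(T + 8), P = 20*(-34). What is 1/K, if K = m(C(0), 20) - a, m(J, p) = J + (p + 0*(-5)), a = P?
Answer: 8/5601 ≈ 0.0014283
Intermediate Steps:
P = -680
a = -680
C(T) = 1/(8 + T)
m(J, p) = J + p (m(J, p) = J + (p + 0) = J + p)
K = 5601/8 (K = (1/(8 + 0) + 20) - 1*(-680) = (1/8 + 20) + 680 = 161/8 + 680 = 5601/8 ≈ 700.13)
1/K = 1/(5601/8) = 8/5601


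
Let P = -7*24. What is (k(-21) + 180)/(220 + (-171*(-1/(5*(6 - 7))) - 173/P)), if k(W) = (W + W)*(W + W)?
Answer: 1632960/156937 ≈ 10.405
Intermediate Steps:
P = -168
k(W) = 4*W² (k(W) = (2*W)*(2*W) = 4*W²)
(k(-21) + 180)/(220 + (-171*(-1/(5*(6 - 7))) - 173/P)) = (4*(-21)² + 180)/(220 + (-171*(-1/(5*(6 - 7))) - 173/(-168))) = (4*441 + 180)/(220 + (-171/((-5*(-1))) - 173*(-1/168))) = (1764 + 180)/(220 + (-171/5 + 173/168)) = 1944/(220 + (-171*⅕ + 173/168)) = 1944/(220 + (-171/5 + 173/168)) = 1944/(220 - 27863/840) = 1944/(156937/840) = 1944*(840/156937) = 1632960/156937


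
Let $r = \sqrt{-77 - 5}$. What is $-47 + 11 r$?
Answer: $-47 + 11 i \sqrt{82} \approx -47.0 + 99.609 i$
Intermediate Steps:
$r = i \sqrt{82}$ ($r = \sqrt{-82} = i \sqrt{82} \approx 9.0554 i$)
$-47 + 11 r = -47 + 11 i \sqrt{82}$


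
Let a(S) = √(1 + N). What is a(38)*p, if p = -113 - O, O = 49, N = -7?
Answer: -162*I*√6 ≈ -396.82*I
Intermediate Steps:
a(S) = I*√6 (a(S) = √(1 - 7) = √(-6) = I*√6)
p = -162 (p = -113 - 1*49 = -113 - 49 = -162)
a(38)*p = (I*√6)*(-162) = -162*I*√6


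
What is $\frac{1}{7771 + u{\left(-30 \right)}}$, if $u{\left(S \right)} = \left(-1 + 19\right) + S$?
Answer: $\frac{1}{7759} \approx 0.00012888$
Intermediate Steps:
$u{\left(S \right)} = 18 + S$
$\frac{1}{7771 + u{\left(-30 \right)}} = \frac{1}{7771 + \left(18 - 30\right)} = \frac{1}{7771 - 12} = \frac{1}{7759}$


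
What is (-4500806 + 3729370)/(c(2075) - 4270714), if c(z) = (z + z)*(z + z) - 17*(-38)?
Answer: -192859/3238108 ≈ -0.059559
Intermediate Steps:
c(z) = 646 + 4*z² (c(z) = (2*z)*(2*z) + 646 = 4*z² + 646 = 646 + 4*z²)
(-4500806 + 3729370)/(c(2075) - 4270714) = (-4500806 + 3729370)/((646 + 4*2075²) - 4270714) = -771436/((646 + 4*4305625) - 4270714) = -771436/((646 + 17222500) - 4270714) = -771436/(17223146 - 4270714) = -771436/12952432 = -771436*1/12952432 = -192859/3238108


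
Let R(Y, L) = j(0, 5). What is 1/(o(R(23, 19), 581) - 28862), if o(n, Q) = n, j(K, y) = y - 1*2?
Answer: -1/28859 ≈ -3.4651e-5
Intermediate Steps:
j(K, y) = -2 + y (j(K, y) = y - 2 = -2 + y)
R(Y, L) = 3 (R(Y, L) = -2 + 5 = 3)
1/(o(R(23, 19), 581) - 28862) = 1/(3 - 28862) = 1/(-28859) = -1/28859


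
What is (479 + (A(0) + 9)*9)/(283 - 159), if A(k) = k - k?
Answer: 140/31 ≈ 4.5161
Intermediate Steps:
A(k) = 0
(479 + (A(0) + 9)*9)/(283 - 159) = (479 + (0 + 9)*9)/(283 - 159) = (479 + 9*9)/124 = (479 + 81)*(1/124) = 560*(1/124) = 140/31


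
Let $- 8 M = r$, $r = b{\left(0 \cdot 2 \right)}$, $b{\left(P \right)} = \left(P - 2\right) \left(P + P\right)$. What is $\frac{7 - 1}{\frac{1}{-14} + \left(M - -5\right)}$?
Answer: $\frac{28}{23} \approx 1.2174$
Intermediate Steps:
$b{\left(P \right)} = 2 P \left(-2 + P\right)$ ($b{\left(P \right)} = \left(-2 + P\right) 2 P = 2 P \left(-2 + P\right)$)
$r = 0$ ($r = 2 \cdot 0 \cdot 2 \left(-2 + 0 \cdot 2\right) = 2 \cdot 0 \left(-2 + 0\right) = 2 \cdot 0 \left(-2\right) = 0$)
$M = 0$ ($M = \left(- \frac{1}{8}\right) 0 = 0$)
$\frac{7 - 1}{\frac{1}{-14} + \left(M - -5\right)} = \frac{7 - 1}{\frac{1}{-14} + \left(0 - -5\right)} = \frac{1}{- \frac{1}{14} + \left(0 + 5\right)} 6 = \frac{1}{- \frac{1}{14} + 5} \cdot 6 = \frac{1}{\frac{69}{14}} \cdot 6 = \frac{14}{69} \cdot 6 = \frac{28}{23}$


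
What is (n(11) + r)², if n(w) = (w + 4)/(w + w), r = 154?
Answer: 11580409/484 ≈ 23926.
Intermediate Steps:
n(w) = (4 + w)/(2*w) (n(w) = (4 + w)/((2*w)) = (4 + w)*(1/(2*w)) = (4 + w)/(2*w))
(n(11) + r)² = ((½)*(4 + 11)/11 + 154)² = ((½)*(1/11)*15 + 154)² = (15/22 + 154)² = (3403/22)² = 11580409/484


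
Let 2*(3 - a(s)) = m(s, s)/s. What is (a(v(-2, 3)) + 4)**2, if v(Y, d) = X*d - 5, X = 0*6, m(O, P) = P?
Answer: 169/4 ≈ 42.250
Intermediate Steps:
X = 0
v(Y, d) = -5 (v(Y, d) = 0*d - 5 = 0 - 5 = -5)
a(s) = 5/2 (a(s) = 3 - s/(2*s) = 3 - 1/2*1 = 3 - 1/2 = 5/2)
(a(v(-2, 3)) + 4)**2 = (5/2 + 4)**2 = (13/2)**2 = 169/4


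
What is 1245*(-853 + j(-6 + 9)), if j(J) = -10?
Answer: -1074435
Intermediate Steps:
1245*(-853 + j(-6 + 9)) = 1245*(-853 - 10) = 1245*(-863) = -1074435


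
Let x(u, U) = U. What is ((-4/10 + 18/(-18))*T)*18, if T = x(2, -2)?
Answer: 252/5 ≈ 50.400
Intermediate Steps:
T = -2
((-4/10 + 18/(-18))*T)*18 = ((-4/10 + 18/(-18))*(-2))*18 = ((-4*1/10 + 18*(-1/18))*(-2))*18 = ((-2/5 - 1)*(-2))*18 = -7/5*(-2)*18 = (14/5)*18 = 252/5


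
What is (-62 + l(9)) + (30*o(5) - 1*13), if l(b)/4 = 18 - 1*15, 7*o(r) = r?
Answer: -291/7 ≈ -41.571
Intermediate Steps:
o(r) = r/7
l(b) = 12 (l(b) = 4*(18 - 1*15) = 4*(18 - 15) = 4*3 = 12)
(-62 + l(9)) + (30*o(5) - 1*13) = (-62 + 12) + (30*((⅐)*5) - 1*13) = -50 + (30*(5/7) - 13) = -50 + (150/7 - 13) = -50 + 59/7 = -291/7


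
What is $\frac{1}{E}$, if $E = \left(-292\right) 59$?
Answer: $- \frac{1}{17228} \approx -5.8045 \cdot 10^{-5}$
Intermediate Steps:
$E = -17228$
$\frac{1}{E} = \frac{1}{-17228} = - \frac{1}{17228}$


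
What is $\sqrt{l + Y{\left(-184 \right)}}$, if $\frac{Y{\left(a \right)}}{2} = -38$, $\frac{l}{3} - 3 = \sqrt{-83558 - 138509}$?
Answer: $\sqrt{-67 + 3 i \sqrt{222067}} \approx 25.964 + 27.224 i$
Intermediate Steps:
$l = 9 + 3 i \sqrt{222067}$ ($l = 9 + 3 \sqrt{-83558 - 138509} = 9 + 3 \sqrt{-222067} = 9 + 3 i \sqrt{222067} \approx 9.0 + 1413.7 i$)
$Y{\left(a \right)} = -76$ ($Y{\left(a \right)} = 2 \left(-38\right) = -76$)
$\sqrt{l + Y{\left(-184 \right)}} = \sqrt{\left(9 + 3 i \sqrt{222067}\right) - 76} = \sqrt{-67 + 3 i \sqrt{222067}}$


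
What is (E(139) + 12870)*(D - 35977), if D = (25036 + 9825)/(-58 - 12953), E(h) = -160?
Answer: -5949952737680/13011 ≈ -4.5730e+8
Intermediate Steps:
D = -34861/13011 (D = 34861/(-13011) = 34861*(-1/13011) = -34861/13011 ≈ -2.6793)
(E(139) + 12870)*(D - 35977) = (-160 + 12870)*(-34861/13011 - 35977) = 12710*(-468131608/13011) = -5949952737680/13011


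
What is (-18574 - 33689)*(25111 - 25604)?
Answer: 25765659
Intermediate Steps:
(-18574 - 33689)*(25111 - 25604) = -52263*(-493) = 25765659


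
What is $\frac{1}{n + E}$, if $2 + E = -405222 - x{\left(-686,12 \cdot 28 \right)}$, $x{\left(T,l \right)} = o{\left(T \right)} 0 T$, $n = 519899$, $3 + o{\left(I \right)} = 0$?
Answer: $\frac{1}{114675} \approx 8.7203 \cdot 10^{-6}$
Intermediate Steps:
$o{\left(I \right)} = -3$ ($o{\left(I \right)} = -3 + 0 = -3$)
$x{\left(T,l \right)} = 0$ ($x{\left(T,l \right)} = \left(-3\right) 0 T = 0 T = 0$)
$E = -405224$ ($E = -2 - 405222 = -405224$)
$\frac{1}{n + E} = \frac{1}{519899 - 405224} = \frac{1}{114675}$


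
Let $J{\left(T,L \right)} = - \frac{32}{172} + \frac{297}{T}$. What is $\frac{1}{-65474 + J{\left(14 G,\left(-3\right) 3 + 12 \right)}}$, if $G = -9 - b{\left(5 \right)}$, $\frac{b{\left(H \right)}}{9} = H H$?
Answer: $- \frac{15652}{1024803379} \approx -1.5273 \cdot 10^{-5}$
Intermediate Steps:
$b{\left(H \right)} = 9 H^{2}$ ($b{\left(H \right)} = 9 H H = 9 H^{2}$)
$G = -234$ ($G = -9 - 9 \cdot 5^{2} = -9 - 9 \cdot 25 = -9 - 225 = -234$)
$J{\left(T,L \right)} = - \frac{8}{43} + \frac{297}{T}$ ($J{\left(T,L \right)} = \left(-32\right) \frac{1}{172} + \frac{297}{T} = - \frac{8}{43} + \frac{297}{T}$)
$\frac{1}{-65474 + J{\left(14 G,\left(-3\right) 3 + 12 \right)}} = \frac{1}{-65474 - \left(\frac{8}{43} - \frac{297}{14 \left(-234\right)}\right)} = \frac{1}{-65474 - \left(\frac{8}{43} - \frac{297}{-3276}\right)} = \frac{1}{-65474 + \left(- \frac{8}{43} + 297 \left(- \frac{1}{3276}\right)\right)} = \frac{1}{-65474 - \frac{4331}{15652}} = \frac{1}{- \frac{1024803379}{15652}} = - \frac{15652}{1024803379}$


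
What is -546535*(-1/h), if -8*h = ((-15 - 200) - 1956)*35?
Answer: 874456/15197 ≈ 57.541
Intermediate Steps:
h = 75985/8 (h = -((-15 - 200) - 1956)*35/8 = -(-215 - 1956)*35/8 = -(-2171)*35/8 = -1/8*(-75985) = 75985/8 ≈ 9498.1)
-546535*(-1/h) = -546535/((-1*75985/8)) = -546535/(-75985/8) = -546535*(-8/75985) = 874456/15197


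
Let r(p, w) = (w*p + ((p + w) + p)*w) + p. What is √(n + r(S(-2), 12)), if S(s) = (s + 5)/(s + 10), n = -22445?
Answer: I*√356594/4 ≈ 149.29*I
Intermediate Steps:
S(s) = (5 + s)/(10 + s)
r(p, w) = p + p*w + w*(w + 2*p) (r(p, w) = (p*w + (w + 2*p)*w) + p = (p*w + w*(w + 2*p)) + p = p + p*w + w*(w + 2*p))
√(n + r(S(-2), 12)) = √(-22445 + ((5 - 2)/(10 - 2) + 12² + 3*((5 - 2)/(10 - 2))*12)) = √(-22445 + (3/8 + 144 + 3*(3/8)*12)) = √(-22445 + (3/8 + 144 + 27/2)) = √(-22445 + 1263/8) = √(-178297/8) = I*√356594/4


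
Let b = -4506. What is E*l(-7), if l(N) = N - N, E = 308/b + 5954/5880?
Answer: 0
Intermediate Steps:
E = 2084807/2207940 (E = 308/(-4506) + 5954/5880 = 308*(-1/4506) + 5954*(1/5880) = -154/2253 + 2977/2940 = 2084807/2207940 ≈ 0.94423)
l(N) = 0
E*l(-7) = (2084807/2207940)*0 = 0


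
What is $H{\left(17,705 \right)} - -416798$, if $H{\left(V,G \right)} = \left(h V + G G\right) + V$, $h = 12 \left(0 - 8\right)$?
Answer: $912208$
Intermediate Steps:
$h = -96$ ($h = 12 \left(-8\right) = -96$)
$H{\left(V,G \right)} = G^{2} - 95 V$ ($H{\left(V,G \right)} = \left(- 96 V + G G\right) + V = \left(- 96 V + G^{2}\right) + V = \left(G^{2} - 96 V\right) + V = G^{2} - 95 V$)
$H{\left(17,705 \right)} - -416798 = \left(705^{2} - 1615\right) - -416798 = \left(497025 - 1615\right) + 416798 = 495410 + 416798 = 912208$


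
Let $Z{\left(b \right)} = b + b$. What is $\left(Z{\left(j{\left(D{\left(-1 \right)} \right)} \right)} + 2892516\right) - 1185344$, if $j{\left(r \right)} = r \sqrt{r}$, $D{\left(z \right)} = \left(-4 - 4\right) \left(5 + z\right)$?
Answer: $1707172 - 256 i \sqrt{2} \approx 1.7072 \cdot 10^{6} - 362.04 i$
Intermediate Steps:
$D{\left(z \right)} = -40 - 8 z$ ($D{\left(z \right)} = - 8 \left(5 + z\right) = -40 - 8 z$)
$j{\left(r \right)} = r^{\frac{3}{2}}$
$Z{\left(b \right)} = 2 b$
$\left(Z{\left(j{\left(D{\left(-1 \right)} \right)} \right)} + 2892516\right) - 1185344 = \left(2 \left(-40 - -8\right)^{\frac{3}{2}} + 2892516\right) - 1185344 = \left(2 \left(-40 + 8\right)^{\frac{3}{2}} + 2892516\right) - 1185344 = \left(2 \left(-32\right)^{\frac{3}{2}} + 2892516\right) - 1185344 = \left(2 \left(- 128 i \sqrt{2}\right) + 2892516\right) - 1185344 = \left(- 256 i \sqrt{2} + 2892516\right) - 1185344 = \left(2892516 - 256 i \sqrt{2}\right) - 1185344 = 1707172 - 256 i \sqrt{2}$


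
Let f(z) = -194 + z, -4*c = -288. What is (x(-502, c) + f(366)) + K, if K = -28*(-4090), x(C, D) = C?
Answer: 114190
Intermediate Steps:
c = 72 (c = -¼*(-288) = 72)
K = 114520
(x(-502, c) + f(366)) + K = (-502 + (-194 + 366)) + 114520 = (-502 + 172) + 114520 = -330 + 114520 = 114190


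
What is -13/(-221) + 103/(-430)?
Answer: -1321/7310 ≈ -0.18071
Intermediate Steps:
-13/(-221) + 103/(-430) = -13*(-1/221) + 103*(-1/430) = 1/17 - 103/430 = -1321/7310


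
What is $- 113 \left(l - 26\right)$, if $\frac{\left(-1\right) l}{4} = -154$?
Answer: $-66670$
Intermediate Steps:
$l = 616$ ($l = \left(-4\right) \left(-154\right) = 616$)
$- 113 \left(l - 26\right) = - 113 \left(616 - 26\right) = \left(-113\right) 590 = -66670$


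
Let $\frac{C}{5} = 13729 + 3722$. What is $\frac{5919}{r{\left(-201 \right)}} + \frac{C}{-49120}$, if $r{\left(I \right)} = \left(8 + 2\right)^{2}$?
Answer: $\frac{14100789}{245600} \approx 57.414$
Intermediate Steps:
$C = 87255$ ($C = 5 \left(13729 + 3722\right) = 5 \cdot 17451 = 87255$)
$r{\left(I \right)} = 100$ ($r{\left(I \right)} = 10^{2} = 100$)
$\frac{5919}{r{\left(-201 \right)}} + \frac{C}{-49120} = \frac{5919}{100} + \frac{87255}{-49120} = 5919 \cdot \frac{1}{100} + 87255 \left(- \frac{1}{49120}\right) = \frac{5919}{100} - \frac{17451}{9824} = \frac{14100789}{245600}$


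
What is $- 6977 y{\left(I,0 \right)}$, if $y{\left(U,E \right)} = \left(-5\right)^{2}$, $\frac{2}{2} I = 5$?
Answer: $-174425$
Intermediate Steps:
$I = 5$
$y{\left(U,E \right)} = 25$
$- 6977 y{\left(I,0 \right)} = \left(-6977\right) 25 = -174425$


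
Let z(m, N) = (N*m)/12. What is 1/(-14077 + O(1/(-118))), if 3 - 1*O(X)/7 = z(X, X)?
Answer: -167088/2348588935 ≈ -7.1144e-5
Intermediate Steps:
z(m, N) = N*m/12 (z(m, N) = (N*m)*(1/12) = N*m/12)
O(X) = 21 - 7*X**2/12 (O(X) = 21 - 7*X*X/12 = 21 - 7*X**2/12)
1/(-14077 + O(1/(-118))) = 1/(-14077 + (21 - 7*(1/(-118))**2/12)) = 1/(-14077 + (21 - 7*(-1/118)**2/12)) = 1/(-14077 + (21 - 7/12*1/13924)) = 1/(-14077 + (21 - 7/167088)) = 1/(-14077 + 3508841/167088) = 1/(-2348588935/167088) = -167088/2348588935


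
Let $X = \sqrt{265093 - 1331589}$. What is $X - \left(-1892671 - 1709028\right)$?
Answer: $3601699 + 16 i \sqrt{4166} \approx 3.6017 \cdot 10^{6} + 1032.7 i$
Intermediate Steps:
$X = 16 i \sqrt{4166}$ ($X = \sqrt{-1066496} = 16 i \sqrt{4166} \approx 1032.7 i$)
$X - \left(-1892671 - 1709028\right) = 16 i \sqrt{4166} - \left(-1892671 - 1709028\right) = 16 i \sqrt{4166} - -3601699 = 16 i \sqrt{4166} + 3601699 = 3601699 + 16 i \sqrt{4166}$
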